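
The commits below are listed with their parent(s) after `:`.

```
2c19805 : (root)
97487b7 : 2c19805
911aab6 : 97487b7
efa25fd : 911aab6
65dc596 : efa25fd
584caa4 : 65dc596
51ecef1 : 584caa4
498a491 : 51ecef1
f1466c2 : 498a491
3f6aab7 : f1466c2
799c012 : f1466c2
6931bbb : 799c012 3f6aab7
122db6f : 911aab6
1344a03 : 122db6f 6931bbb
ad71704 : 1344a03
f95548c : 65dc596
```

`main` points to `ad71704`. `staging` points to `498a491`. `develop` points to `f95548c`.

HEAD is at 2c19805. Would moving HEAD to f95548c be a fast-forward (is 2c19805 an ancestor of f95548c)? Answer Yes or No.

Yes

A fast-forward from 2c19805 to f95548c is possible iff 2c19805 is an ancestor of f95548c.
Ancestors of f95548c: {2c19805, 65dc596, 911aab6, 97487b7, efa25fd, f95548c}.
2c19805 is among them, so fast-forward is possible.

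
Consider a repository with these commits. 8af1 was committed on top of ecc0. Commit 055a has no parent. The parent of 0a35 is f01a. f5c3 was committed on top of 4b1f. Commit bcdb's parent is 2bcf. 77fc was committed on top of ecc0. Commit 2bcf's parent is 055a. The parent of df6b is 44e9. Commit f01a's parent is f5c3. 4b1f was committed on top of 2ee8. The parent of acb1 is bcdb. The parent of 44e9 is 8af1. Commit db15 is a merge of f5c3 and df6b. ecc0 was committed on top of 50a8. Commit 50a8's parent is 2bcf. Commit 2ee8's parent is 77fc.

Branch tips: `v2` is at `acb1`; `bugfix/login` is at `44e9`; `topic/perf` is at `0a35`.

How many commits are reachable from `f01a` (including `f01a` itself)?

9

Walking parent pointers from f01a: reachable set = {055a, 2bcf, 2ee8, 4b1f, 50a8, 77fc, ecc0, f01a, f5c3}.
That is 9 commits.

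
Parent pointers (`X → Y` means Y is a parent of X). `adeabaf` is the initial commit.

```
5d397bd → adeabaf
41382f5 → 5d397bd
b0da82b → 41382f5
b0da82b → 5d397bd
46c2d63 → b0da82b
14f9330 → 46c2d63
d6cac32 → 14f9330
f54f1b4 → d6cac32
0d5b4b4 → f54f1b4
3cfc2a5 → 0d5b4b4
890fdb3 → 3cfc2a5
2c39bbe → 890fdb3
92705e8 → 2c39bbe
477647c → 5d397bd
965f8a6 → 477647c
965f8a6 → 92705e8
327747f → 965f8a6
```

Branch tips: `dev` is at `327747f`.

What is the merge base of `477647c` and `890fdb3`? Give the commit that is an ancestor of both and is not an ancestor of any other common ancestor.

Ancestors of 477647c: {477647c, 5d397bd, adeabaf}.
Ancestors of 890fdb3: {0d5b4b4, 14f9330, 3cfc2a5, 41382f5, 46c2d63, 5d397bd, 890fdb3, adeabaf, b0da82b, d6cac32, f54f1b4}.
Common ancestors: {5d397bd, adeabaf}.
Among these, 5d397bd is not an ancestor of any other common ancestor — it is the merge base.

5d397bd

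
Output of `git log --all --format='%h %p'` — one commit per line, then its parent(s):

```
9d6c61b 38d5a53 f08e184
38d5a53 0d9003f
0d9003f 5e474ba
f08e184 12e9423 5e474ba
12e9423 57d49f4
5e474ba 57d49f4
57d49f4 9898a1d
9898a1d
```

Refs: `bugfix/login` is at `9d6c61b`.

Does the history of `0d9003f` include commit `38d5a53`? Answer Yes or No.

No

Ancestors of 0d9003f: {0d9003f, 57d49f4, 5e474ba, 9898a1d}.
38d5a53 is not in that set, so it is not an ancestor of 0d9003f.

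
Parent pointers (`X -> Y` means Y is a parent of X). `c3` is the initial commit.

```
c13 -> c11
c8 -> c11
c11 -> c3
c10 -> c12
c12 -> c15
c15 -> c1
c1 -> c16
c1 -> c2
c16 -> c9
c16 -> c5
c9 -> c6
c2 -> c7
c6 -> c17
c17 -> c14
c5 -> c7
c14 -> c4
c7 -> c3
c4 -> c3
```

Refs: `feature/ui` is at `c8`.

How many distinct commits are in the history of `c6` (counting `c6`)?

Walking parent pointers from c6: reachable set = {c14, c17, c3, c4, c6}.
That is 5 commits.

5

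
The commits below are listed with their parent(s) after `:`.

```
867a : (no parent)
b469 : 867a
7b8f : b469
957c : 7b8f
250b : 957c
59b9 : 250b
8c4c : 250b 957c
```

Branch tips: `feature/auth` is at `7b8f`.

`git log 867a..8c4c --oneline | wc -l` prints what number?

5

Reachable from 8c4c: {250b, 7b8f, 867a, 8c4c, 957c, b469}.
Reachable from 867a: {867a}.
In 8c4c's history but not 867a's: {250b, 7b8f, 8c4c, 957c, b469} — 5 commits.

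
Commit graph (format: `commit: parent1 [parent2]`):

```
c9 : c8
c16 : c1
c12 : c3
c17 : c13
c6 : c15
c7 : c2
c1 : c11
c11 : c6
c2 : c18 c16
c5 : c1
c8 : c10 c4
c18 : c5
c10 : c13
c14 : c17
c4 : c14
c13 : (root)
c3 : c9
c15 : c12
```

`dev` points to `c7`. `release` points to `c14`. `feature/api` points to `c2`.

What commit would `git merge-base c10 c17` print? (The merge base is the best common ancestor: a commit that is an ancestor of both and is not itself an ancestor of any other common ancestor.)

Ancestors of c10: {c10, c13}.
Ancestors of c17: {c13, c17}.
Common ancestors: {c13}.
The only common ancestor is c13, so it is the merge base.

c13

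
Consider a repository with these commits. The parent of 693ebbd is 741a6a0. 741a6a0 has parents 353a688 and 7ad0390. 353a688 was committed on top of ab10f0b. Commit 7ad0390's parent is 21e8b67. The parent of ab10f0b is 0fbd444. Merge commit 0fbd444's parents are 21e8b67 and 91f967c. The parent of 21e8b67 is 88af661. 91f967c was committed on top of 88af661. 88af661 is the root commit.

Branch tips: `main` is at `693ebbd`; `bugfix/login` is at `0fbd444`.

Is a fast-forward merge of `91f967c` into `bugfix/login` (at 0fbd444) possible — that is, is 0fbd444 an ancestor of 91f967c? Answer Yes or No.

A fast-forward from 0fbd444 to 91f967c is possible iff 0fbd444 is an ancestor of 91f967c.
Ancestors of 91f967c: {88af661, 91f967c}.
0fbd444 is not among them, so fast-forward is not possible.

No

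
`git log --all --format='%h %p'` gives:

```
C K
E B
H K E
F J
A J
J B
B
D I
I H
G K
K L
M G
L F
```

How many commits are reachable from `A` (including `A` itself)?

Walking parent pointers from A: reachable set = {A, B, J}.
That is 3 commits.

3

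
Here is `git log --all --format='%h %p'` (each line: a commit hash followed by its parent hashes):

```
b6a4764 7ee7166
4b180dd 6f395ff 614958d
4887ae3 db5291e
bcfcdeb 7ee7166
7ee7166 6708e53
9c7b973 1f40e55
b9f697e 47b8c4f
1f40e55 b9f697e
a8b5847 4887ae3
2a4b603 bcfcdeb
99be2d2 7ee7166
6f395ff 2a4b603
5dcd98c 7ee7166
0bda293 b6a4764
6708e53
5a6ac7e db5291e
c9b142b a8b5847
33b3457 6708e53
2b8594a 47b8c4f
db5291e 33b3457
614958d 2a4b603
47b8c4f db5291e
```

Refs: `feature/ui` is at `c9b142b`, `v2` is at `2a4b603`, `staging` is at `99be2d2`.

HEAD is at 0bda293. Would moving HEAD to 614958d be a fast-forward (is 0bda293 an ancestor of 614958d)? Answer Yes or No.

No

A fast-forward from 0bda293 to 614958d is possible iff 0bda293 is an ancestor of 614958d.
Ancestors of 614958d: {2a4b603, 614958d, 6708e53, 7ee7166, bcfcdeb}.
0bda293 is not among them, so fast-forward is not possible.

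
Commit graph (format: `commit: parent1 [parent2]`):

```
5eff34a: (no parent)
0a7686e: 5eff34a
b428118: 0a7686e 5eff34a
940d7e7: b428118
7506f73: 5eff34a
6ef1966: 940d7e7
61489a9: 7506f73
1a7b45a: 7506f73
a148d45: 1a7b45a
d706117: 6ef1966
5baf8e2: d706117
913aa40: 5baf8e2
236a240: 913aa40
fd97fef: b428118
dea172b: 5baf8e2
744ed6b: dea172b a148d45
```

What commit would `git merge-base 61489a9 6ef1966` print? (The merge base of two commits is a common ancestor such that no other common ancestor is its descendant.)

5eff34a

Ancestors of 61489a9: {5eff34a, 61489a9, 7506f73}.
Ancestors of 6ef1966: {0a7686e, 5eff34a, 6ef1966, 940d7e7, b428118}.
Common ancestors: {5eff34a}.
The only common ancestor is 5eff34a, so it is the merge base.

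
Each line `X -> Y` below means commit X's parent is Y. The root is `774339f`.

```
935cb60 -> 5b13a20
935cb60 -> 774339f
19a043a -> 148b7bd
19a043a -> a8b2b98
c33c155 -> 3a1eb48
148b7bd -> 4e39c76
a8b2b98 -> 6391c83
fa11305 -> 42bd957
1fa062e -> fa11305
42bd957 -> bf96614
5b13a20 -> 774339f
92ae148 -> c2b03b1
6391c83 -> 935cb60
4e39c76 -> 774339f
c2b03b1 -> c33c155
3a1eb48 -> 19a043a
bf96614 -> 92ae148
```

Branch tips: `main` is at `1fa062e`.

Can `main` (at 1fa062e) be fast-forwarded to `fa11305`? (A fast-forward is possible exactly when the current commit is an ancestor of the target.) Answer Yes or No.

A fast-forward from 1fa062e to fa11305 is possible iff 1fa062e is an ancestor of fa11305.
Ancestors of fa11305: {148b7bd, 19a043a, 3a1eb48, 42bd957, 4e39c76, 5b13a20, 6391c83, 774339f, 92ae148, 935cb60, a8b2b98, bf96614, c2b03b1, c33c155, fa11305}.
1fa062e is not among them, so fast-forward is not possible.

No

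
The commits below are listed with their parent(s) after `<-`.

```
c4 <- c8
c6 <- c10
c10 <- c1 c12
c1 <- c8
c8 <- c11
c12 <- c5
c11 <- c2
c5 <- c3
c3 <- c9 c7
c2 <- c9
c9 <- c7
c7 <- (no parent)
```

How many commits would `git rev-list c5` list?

Walking parent pointers from c5: reachable set = {c3, c5, c7, c9}.
That is 4 commits.

4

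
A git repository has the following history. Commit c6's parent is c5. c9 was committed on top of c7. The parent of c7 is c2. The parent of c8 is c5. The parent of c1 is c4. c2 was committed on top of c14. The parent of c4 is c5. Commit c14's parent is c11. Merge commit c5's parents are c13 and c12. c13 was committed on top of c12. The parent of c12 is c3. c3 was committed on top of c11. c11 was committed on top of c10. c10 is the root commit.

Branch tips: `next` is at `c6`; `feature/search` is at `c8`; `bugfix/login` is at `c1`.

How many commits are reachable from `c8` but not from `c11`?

Reachable from c8: {c10, c11, c12, c13, c3, c5, c8}.
Reachable from c11: {c10, c11}.
In c8's history but not c11's: {c12, c13, c3, c5, c8} — 5 commits.

5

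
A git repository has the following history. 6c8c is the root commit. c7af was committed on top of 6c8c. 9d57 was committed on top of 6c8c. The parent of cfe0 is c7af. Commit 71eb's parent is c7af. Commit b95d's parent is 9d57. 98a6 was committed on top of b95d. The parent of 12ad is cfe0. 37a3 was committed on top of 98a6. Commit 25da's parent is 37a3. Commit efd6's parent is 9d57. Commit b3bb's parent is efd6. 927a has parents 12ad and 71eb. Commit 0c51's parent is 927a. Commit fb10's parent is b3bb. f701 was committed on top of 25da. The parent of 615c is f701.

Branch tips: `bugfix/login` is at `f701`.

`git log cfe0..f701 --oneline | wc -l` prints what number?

Reachable from f701: {25da, 37a3, 6c8c, 98a6, 9d57, b95d, f701}.
Reachable from cfe0: {6c8c, c7af, cfe0}.
In f701's history but not cfe0's: {25da, 37a3, 98a6, 9d57, b95d, f701} — 6 commits.

6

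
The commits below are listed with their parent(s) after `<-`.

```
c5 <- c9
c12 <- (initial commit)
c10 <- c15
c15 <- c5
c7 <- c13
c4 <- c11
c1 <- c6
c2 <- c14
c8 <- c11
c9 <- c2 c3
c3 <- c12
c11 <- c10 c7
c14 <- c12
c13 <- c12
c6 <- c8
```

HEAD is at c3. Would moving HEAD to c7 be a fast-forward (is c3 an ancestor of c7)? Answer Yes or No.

No

A fast-forward from c3 to c7 is possible iff c3 is an ancestor of c7.
Ancestors of c7: {c12, c13, c7}.
c3 is not among them, so fast-forward is not possible.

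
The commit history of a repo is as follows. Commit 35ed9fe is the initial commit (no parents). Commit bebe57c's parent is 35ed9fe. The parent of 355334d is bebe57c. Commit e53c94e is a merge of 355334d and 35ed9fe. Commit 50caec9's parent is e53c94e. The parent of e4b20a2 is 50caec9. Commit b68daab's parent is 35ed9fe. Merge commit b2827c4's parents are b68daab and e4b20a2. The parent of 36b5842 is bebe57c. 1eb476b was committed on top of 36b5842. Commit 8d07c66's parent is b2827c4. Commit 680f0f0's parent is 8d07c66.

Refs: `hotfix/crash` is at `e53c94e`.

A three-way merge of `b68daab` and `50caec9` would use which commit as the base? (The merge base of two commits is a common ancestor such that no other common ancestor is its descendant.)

35ed9fe

Ancestors of b68daab: {35ed9fe, b68daab}.
Ancestors of 50caec9: {355334d, 35ed9fe, 50caec9, bebe57c, e53c94e}.
Common ancestors: {35ed9fe}.
The only common ancestor is 35ed9fe, so it is the merge base.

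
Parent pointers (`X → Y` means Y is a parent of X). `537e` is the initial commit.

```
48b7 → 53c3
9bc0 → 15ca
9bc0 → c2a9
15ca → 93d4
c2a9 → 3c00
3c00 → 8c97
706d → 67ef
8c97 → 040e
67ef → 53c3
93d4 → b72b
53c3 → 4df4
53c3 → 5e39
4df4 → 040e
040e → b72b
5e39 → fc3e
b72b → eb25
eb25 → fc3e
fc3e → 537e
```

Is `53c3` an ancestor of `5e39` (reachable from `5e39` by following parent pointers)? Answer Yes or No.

Ancestors of 5e39: {537e, 5e39, fc3e}.
53c3 is not in that set, so it is not an ancestor of 5e39.

No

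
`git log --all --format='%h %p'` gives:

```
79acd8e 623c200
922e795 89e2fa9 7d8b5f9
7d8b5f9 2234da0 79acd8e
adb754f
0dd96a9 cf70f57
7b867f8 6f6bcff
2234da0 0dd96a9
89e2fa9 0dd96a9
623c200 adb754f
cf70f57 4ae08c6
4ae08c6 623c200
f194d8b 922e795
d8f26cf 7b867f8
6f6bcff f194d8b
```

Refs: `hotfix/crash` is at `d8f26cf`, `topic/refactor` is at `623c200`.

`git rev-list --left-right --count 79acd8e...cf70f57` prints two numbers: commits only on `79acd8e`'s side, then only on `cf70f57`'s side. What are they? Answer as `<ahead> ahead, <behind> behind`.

Reachable from 79acd8e: {623c200, 79acd8e, adb754f}.
Reachable from cf70f57: {4ae08c6, 623c200, adb754f, cf70f57}.
Only in 79acd8e's history (ahead): {79acd8e} — 1.
Only in cf70f57's history (behind): {4ae08c6, cf70f57} — 2.

1 ahead, 2 behind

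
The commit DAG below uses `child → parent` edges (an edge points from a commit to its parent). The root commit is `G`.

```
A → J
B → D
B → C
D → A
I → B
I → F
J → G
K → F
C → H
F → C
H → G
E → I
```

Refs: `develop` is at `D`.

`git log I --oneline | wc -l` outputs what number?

Walking parent pointers from I: reachable set = {A, B, C, D, F, G, H, I, J}.
That is 9 commits.

9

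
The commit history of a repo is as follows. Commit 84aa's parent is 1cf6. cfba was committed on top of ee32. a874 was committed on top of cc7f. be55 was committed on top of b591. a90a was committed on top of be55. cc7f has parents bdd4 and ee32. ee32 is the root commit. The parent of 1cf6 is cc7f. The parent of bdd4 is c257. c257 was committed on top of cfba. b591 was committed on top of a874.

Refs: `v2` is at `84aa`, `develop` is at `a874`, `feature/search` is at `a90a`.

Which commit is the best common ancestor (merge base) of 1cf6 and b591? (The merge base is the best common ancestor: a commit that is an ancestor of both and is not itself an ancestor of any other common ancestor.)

Ancestors of 1cf6: {1cf6, bdd4, c257, cc7f, cfba, ee32}.
Ancestors of b591: {a874, b591, bdd4, c257, cc7f, cfba, ee32}.
Common ancestors: {bdd4, c257, cc7f, cfba, ee32}.
Among these, cc7f is not an ancestor of any other common ancestor — it is the merge base.

cc7f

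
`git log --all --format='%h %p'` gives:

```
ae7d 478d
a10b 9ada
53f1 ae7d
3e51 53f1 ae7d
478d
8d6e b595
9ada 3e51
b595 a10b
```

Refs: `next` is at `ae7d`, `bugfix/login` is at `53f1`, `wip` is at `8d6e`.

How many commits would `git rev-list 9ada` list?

5

Walking parent pointers from 9ada: reachable set = {3e51, 478d, 53f1, 9ada, ae7d}.
That is 5 commits.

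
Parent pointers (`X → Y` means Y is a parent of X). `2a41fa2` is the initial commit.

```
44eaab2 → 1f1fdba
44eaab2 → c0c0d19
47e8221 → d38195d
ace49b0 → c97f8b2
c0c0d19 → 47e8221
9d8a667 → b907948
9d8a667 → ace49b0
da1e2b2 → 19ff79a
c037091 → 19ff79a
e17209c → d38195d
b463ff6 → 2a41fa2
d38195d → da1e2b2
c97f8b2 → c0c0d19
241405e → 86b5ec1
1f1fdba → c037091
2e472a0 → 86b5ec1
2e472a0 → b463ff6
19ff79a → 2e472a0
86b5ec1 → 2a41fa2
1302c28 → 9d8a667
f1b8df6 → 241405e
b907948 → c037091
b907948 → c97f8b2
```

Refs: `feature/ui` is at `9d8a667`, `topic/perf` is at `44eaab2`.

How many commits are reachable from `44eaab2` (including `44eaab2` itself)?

Walking parent pointers from 44eaab2: reachable set = {19ff79a, 1f1fdba, 2a41fa2, 2e472a0, 44eaab2, 47e8221, 86b5ec1, b463ff6, c037091, c0c0d19, d38195d, da1e2b2}.
That is 12 commits.

12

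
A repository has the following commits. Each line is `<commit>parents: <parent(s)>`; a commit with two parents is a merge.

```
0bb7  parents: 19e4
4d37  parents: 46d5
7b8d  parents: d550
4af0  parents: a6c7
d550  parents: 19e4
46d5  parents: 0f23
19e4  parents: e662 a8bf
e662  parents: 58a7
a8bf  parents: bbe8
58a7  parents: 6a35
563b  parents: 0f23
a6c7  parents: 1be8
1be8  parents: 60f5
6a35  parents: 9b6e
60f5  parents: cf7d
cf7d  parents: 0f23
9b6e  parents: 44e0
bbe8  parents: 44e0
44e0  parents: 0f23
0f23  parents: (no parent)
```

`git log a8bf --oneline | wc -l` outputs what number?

Walking parent pointers from a8bf: reachable set = {0f23, 44e0, a8bf, bbe8}.
That is 4 commits.

4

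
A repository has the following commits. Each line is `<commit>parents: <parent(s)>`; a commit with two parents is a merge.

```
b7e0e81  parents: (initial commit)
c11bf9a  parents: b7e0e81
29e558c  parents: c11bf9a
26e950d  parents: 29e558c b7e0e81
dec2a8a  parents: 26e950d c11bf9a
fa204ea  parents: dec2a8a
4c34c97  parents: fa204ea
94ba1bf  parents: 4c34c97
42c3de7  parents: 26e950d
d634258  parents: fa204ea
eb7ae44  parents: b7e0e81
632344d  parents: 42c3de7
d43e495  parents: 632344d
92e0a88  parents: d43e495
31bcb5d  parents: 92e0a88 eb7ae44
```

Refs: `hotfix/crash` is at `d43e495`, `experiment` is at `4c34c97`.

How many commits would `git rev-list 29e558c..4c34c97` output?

Reachable from 4c34c97: {26e950d, 29e558c, 4c34c97, b7e0e81, c11bf9a, dec2a8a, fa204ea}.
Reachable from 29e558c: {29e558c, b7e0e81, c11bf9a}.
In 4c34c97's history but not 29e558c's: {26e950d, 4c34c97, dec2a8a, fa204ea} — 4 commits.

4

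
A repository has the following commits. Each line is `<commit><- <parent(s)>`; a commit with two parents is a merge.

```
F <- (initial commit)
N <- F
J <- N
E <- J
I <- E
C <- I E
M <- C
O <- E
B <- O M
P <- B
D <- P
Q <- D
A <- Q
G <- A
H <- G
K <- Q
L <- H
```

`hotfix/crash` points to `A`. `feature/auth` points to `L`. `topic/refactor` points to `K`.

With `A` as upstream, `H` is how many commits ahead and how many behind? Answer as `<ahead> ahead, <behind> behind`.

2 ahead, 0 behind

Reachable from H: {A, B, C, D, E, F, G, H, I, J, M, N, O, P, Q}.
Reachable from A: {A, B, C, D, E, F, I, J, M, N, O, P, Q}.
Only in H's history (ahead): {G, H} — 2.
Only in A's history (behind): {} — 0.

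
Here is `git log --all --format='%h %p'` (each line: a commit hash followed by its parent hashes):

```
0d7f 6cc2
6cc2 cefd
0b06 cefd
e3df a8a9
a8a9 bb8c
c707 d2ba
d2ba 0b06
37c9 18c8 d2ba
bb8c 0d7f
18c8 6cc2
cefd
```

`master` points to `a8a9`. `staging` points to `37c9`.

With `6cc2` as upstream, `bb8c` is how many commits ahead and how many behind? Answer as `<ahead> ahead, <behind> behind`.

Reachable from bb8c: {0d7f, 6cc2, bb8c, cefd}.
Reachable from 6cc2: {6cc2, cefd}.
Only in bb8c's history (ahead): {0d7f, bb8c} — 2.
Only in 6cc2's history (behind): {} — 0.

2 ahead, 0 behind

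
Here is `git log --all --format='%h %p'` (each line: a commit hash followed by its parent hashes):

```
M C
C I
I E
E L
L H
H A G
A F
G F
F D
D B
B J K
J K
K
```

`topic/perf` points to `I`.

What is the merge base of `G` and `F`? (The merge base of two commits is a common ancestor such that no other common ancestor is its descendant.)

Ancestors of G: {B, D, F, G, J, K}.
Ancestors of F: {B, D, F, J, K}.
Common ancestors: {B, D, F, J, K}.
Among these, F is not an ancestor of any other common ancestor — it is the merge base.

F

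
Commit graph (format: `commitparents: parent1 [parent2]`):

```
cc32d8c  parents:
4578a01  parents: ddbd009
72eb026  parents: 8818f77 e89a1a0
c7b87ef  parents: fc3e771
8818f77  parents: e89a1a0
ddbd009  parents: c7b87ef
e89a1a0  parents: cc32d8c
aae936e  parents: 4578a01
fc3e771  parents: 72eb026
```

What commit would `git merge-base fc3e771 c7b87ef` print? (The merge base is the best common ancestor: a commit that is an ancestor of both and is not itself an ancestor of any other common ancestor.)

fc3e771

Ancestors of fc3e771: {72eb026, 8818f77, cc32d8c, e89a1a0, fc3e771}.
Ancestors of c7b87ef: {72eb026, 8818f77, c7b87ef, cc32d8c, e89a1a0, fc3e771}.
Common ancestors: {72eb026, 8818f77, cc32d8c, e89a1a0, fc3e771}.
Among these, fc3e771 is not an ancestor of any other common ancestor — it is the merge base.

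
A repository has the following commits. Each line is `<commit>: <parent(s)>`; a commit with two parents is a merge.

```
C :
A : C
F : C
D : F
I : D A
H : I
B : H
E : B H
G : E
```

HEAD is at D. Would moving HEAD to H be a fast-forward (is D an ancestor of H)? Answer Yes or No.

A fast-forward from D to H is possible iff D is an ancestor of H.
Ancestors of H: {A, C, D, F, H, I}.
D is among them, so fast-forward is possible.

Yes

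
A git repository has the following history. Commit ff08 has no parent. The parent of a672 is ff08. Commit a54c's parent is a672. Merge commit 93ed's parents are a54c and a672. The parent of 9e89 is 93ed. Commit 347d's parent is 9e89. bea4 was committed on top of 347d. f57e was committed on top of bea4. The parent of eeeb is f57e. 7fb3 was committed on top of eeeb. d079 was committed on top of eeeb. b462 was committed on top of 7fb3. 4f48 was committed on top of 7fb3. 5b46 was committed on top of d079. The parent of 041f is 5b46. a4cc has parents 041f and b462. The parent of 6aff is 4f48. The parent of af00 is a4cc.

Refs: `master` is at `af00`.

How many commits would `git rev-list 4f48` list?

11

Walking parent pointers from 4f48: reachable set = {347d, 4f48, 7fb3, 93ed, 9e89, a54c, a672, bea4, eeeb, f57e, ff08}.
That is 11 commits.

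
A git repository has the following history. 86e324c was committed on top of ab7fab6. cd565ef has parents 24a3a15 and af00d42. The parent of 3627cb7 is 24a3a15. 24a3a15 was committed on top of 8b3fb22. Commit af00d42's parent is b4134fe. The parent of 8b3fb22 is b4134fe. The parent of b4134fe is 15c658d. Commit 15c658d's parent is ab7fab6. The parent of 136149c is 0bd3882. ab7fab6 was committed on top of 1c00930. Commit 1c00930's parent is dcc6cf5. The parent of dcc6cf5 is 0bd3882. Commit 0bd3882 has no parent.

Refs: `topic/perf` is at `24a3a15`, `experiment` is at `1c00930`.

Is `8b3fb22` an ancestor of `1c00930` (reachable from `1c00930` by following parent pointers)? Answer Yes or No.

Ancestors of 1c00930: {0bd3882, 1c00930, dcc6cf5}.
8b3fb22 is not in that set, so it is not an ancestor of 1c00930.

No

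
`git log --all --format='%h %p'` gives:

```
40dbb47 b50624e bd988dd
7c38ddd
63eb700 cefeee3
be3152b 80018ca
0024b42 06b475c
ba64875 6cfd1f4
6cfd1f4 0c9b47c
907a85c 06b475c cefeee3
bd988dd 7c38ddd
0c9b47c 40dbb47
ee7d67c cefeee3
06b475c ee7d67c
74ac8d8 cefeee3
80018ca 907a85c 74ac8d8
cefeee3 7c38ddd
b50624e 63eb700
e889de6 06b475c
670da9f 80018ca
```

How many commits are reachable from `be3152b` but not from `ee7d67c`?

5

Reachable from be3152b: {06b475c, 74ac8d8, 7c38ddd, 80018ca, 907a85c, be3152b, cefeee3, ee7d67c}.
Reachable from ee7d67c: {7c38ddd, cefeee3, ee7d67c}.
In be3152b's history but not ee7d67c's: {06b475c, 74ac8d8, 80018ca, 907a85c, be3152b} — 5 commits.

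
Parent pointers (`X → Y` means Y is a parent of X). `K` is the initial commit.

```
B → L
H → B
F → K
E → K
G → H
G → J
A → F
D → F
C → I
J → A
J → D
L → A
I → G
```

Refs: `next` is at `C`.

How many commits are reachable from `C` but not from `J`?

6

Reachable from C: {A, B, C, D, F, G, H, I, J, K, L}.
Reachable from J: {A, D, F, J, K}.
In C's history but not J's: {B, C, G, H, I, L} — 6 commits.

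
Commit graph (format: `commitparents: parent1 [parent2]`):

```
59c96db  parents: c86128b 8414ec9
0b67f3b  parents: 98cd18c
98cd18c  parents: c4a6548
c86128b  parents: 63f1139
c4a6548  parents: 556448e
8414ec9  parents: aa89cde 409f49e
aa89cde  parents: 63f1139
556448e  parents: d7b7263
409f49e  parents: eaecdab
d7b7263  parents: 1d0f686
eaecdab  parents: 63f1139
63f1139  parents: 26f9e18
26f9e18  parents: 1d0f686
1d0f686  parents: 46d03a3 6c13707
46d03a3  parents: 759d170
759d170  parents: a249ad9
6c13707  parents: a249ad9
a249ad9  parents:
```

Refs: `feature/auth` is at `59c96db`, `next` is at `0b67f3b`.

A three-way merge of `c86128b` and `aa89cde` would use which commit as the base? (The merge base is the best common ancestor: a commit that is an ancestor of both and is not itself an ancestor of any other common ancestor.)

Ancestors of c86128b: {1d0f686, 26f9e18, 46d03a3, 63f1139, 6c13707, 759d170, a249ad9, c86128b}.
Ancestors of aa89cde: {1d0f686, 26f9e18, 46d03a3, 63f1139, 6c13707, 759d170, a249ad9, aa89cde}.
Common ancestors: {1d0f686, 26f9e18, 46d03a3, 63f1139, 6c13707, 759d170, a249ad9}.
Among these, 63f1139 is not an ancestor of any other common ancestor — it is the merge base.

63f1139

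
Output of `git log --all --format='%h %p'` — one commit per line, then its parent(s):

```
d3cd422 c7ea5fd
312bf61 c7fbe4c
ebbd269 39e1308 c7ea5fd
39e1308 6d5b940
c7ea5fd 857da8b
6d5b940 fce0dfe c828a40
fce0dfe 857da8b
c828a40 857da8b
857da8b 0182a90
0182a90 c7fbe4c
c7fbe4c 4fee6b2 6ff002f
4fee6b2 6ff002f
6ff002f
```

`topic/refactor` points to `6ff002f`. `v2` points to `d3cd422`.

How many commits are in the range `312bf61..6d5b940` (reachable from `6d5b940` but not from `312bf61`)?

5

Reachable from 6d5b940: {0182a90, 4fee6b2, 6d5b940, 6ff002f, 857da8b, c7fbe4c, c828a40, fce0dfe}.
Reachable from 312bf61: {312bf61, 4fee6b2, 6ff002f, c7fbe4c}.
In 6d5b940's history but not 312bf61's: {0182a90, 6d5b940, 857da8b, c828a40, fce0dfe} — 5 commits.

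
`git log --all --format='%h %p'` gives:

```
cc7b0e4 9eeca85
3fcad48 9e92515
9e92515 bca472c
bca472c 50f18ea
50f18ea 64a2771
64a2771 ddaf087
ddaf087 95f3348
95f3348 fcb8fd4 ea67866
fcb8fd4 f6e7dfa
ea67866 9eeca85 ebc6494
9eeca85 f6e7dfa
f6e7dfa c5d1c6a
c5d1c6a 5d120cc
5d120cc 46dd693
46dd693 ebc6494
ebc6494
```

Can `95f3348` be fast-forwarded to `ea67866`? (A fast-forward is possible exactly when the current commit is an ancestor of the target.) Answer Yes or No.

A fast-forward from 95f3348 to ea67866 is possible iff 95f3348 is an ancestor of ea67866.
Ancestors of ea67866: {46dd693, 5d120cc, 9eeca85, c5d1c6a, ea67866, ebc6494, f6e7dfa}.
95f3348 is not among them, so fast-forward is not possible.

No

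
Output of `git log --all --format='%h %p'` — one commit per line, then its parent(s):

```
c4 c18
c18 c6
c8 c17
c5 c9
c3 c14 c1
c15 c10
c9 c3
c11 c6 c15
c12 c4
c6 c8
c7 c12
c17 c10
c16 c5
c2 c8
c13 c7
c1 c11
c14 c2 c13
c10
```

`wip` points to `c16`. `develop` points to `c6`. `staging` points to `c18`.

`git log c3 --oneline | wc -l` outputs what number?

Walking parent pointers from c3: reachable set = {c1, c10, c11, c12, c13, c14, c15, c17, c18, c2, c3, c4, c6, c7, c8}.
That is 15 commits.

15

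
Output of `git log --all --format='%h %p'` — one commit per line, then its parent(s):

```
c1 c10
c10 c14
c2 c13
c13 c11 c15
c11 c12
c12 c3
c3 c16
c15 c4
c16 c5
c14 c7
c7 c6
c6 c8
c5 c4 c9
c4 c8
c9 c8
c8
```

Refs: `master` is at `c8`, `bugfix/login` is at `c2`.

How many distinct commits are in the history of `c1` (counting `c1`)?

Walking parent pointers from c1: reachable set = {c1, c10, c14, c6, c7, c8}.
That is 6 commits.

6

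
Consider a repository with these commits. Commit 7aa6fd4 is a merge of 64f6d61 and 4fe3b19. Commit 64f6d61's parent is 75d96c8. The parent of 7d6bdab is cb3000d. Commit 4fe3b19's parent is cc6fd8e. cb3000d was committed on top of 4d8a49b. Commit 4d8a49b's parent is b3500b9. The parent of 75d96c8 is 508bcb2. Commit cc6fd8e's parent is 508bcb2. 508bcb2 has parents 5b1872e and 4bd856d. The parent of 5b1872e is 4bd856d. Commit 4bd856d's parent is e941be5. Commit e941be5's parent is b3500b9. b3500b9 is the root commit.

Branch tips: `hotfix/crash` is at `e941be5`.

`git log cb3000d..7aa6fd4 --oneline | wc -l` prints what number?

Reachable from 7aa6fd4: {4bd856d, 4fe3b19, 508bcb2, 5b1872e, 64f6d61, 75d96c8, 7aa6fd4, b3500b9, cc6fd8e, e941be5}.
Reachable from cb3000d: {4d8a49b, b3500b9, cb3000d}.
In 7aa6fd4's history but not cb3000d's: {4bd856d, 4fe3b19, 508bcb2, 5b1872e, 64f6d61, 75d96c8, 7aa6fd4, cc6fd8e, e941be5} — 9 commits.

9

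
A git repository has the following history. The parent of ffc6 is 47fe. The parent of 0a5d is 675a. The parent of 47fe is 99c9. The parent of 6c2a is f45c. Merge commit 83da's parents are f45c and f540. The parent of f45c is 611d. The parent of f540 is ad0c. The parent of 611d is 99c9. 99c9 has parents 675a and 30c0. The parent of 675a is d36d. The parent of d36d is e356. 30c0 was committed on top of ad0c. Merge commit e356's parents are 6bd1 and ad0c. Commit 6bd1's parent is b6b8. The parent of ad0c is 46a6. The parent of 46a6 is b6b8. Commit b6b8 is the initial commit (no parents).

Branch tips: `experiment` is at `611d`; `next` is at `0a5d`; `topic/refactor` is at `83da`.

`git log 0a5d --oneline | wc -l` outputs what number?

8

Walking parent pointers from 0a5d: reachable set = {0a5d, 46a6, 675a, 6bd1, ad0c, b6b8, d36d, e356}.
That is 8 commits.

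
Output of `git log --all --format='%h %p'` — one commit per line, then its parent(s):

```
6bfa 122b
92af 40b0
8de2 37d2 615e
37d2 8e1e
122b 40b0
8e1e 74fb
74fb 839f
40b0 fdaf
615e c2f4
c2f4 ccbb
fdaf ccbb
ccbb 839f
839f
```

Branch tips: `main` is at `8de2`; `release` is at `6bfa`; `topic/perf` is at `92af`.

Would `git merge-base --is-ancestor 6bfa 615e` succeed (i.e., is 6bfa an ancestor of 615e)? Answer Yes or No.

No

Ancestors of 615e: {615e, 839f, c2f4, ccbb}.
6bfa is not in that set, so it is not an ancestor of 615e.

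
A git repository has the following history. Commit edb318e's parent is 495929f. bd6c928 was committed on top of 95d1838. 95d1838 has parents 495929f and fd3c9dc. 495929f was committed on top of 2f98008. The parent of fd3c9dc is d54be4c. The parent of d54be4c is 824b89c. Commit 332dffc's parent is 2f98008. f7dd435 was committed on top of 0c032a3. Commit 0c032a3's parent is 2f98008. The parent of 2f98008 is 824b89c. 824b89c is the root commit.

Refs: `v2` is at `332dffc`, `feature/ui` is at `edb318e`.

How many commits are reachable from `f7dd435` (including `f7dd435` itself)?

4

Walking parent pointers from f7dd435: reachable set = {0c032a3, 2f98008, 824b89c, f7dd435}.
That is 4 commits.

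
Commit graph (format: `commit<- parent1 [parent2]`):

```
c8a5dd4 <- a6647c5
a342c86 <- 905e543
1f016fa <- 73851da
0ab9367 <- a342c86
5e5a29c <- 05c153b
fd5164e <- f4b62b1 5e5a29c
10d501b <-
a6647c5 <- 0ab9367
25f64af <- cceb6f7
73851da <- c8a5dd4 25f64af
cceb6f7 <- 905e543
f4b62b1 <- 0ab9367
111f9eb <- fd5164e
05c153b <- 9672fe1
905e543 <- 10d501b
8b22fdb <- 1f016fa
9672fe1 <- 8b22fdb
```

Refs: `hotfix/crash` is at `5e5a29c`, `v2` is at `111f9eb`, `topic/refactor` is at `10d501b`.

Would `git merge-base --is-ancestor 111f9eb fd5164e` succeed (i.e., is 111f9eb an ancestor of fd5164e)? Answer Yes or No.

Ancestors of fd5164e: {05c153b, 0ab9367, 10d501b, 1f016fa, 25f64af, 5e5a29c, 73851da, 8b22fdb, 905e543, 9672fe1, a342c86, a6647c5, c8a5dd4, cceb6f7, f4b62b1, fd5164e}.
111f9eb is not in that set, so it is not an ancestor of fd5164e.

No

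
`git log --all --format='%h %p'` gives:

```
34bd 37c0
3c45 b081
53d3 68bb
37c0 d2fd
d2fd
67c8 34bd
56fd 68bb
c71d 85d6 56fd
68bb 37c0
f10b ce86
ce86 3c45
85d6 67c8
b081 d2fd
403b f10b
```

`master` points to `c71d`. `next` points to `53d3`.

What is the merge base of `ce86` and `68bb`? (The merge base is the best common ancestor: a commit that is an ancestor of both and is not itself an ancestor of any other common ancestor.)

Ancestors of ce86: {3c45, b081, ce86, d2fd}.
Ancestors of 68bb: {37c0, 68bb, d2fd}.
Common ancestors: {d2fd}.
The only common ancestor is d2fd, so it is the merge base.

d2fd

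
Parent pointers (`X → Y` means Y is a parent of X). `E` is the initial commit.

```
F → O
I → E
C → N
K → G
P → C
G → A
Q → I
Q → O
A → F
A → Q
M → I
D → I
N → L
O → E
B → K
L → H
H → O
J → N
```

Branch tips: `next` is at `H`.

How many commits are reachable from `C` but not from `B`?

4

Reachable from C: {C, E, H, L, N, O}.
Reachable from B: {A, B, E, F, G, I, K, O, Q}.
In C's history but not B's: {C, H, L, N} — 4 commits.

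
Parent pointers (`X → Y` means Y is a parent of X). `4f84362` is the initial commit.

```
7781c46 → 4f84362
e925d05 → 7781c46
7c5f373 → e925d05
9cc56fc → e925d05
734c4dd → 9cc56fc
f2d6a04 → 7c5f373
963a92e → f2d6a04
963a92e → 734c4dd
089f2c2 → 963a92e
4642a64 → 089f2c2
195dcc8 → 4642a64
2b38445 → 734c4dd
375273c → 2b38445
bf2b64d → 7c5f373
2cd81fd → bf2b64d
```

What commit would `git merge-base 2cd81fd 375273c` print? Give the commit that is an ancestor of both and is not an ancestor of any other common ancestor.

e925d05

Ancestors of 2cd81fd: {2cd81fd, 4f84362, 7781c46, 7c5f373, bf2b64d, e925d05}.
Ancestors of 375273c: {2b38445, 375273c, 4f84362, 734c4dd, 7781c46, 9cc56fc, e925d05}.
Common ancestors: {4f84362, 7781c46, e925d05}.
Among these, e925d05 is not an ancestor of any other common ancestor — it is the merge base.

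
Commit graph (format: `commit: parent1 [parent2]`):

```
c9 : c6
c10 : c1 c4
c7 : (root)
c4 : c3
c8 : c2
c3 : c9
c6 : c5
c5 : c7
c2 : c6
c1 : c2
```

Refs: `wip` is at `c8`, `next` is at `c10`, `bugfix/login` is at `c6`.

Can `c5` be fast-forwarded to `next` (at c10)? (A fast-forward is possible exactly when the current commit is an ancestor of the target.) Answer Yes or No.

A fast-forward from c5 to c10 is possible iff c5 is an ancestor of c10.
Ancestors of c10: {c1, c10, c2, c3, c4, c5, c6, c7, c9}.
c5 is among them, so fast-forward is possible.

Yes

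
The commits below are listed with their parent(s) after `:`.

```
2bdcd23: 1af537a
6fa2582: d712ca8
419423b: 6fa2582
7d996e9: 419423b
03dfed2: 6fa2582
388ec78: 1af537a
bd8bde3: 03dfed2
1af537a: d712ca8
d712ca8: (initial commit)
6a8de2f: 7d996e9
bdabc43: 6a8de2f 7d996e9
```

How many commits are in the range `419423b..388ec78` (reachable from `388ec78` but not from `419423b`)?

2

Reachable from 388ec78: {1af537a, 388ec78, d712ca8}.
Reachable from 419423b: {419423b, 6fa2582, d712ca8}.
In 388ec78's history but not 419423b's: {1af537a, 388ec78} — 2 commits.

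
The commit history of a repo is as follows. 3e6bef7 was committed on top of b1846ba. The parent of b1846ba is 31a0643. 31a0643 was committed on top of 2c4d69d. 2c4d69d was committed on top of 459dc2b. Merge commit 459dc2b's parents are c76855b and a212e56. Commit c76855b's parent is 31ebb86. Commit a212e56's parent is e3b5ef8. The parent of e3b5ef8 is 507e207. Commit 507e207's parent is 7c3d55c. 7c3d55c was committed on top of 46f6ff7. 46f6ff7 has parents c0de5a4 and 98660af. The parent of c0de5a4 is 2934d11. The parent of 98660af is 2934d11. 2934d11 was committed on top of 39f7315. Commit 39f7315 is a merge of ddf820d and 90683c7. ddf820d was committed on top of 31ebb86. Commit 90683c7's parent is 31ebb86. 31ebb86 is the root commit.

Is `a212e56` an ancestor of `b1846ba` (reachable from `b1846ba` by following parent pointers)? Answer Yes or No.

Ancestors of b1846ba (commits reachable by following parents): {2934d11, 2c4d69d, 31a0643, 31ebb86, 39f7315, 459dc2b, 46f6ff7, 507e207, 7c3d55c, 90683c7, 98660af, a212e56, b1846ba, c0de5a4, c76855b, ddf820d, e3b5ef8}.
a212e56 is in that set, so it is an ancestor of b1846ba.

Yes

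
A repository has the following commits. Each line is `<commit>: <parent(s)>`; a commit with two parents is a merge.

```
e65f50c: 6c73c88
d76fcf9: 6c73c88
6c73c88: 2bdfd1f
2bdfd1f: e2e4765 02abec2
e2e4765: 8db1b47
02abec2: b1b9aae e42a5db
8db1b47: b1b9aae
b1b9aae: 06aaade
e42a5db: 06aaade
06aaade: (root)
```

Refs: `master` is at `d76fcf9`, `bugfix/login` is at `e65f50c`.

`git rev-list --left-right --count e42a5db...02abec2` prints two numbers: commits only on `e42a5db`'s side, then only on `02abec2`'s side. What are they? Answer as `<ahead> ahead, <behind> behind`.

Reachable from e42a5db: {06aaade, e42a5db}.
Reachable from 02abec2: {02abec2, 06aaade, b1b9aae, e42a5db}.
Only in e42a5db's history (ahead): {} — 0.
Only in 02abec2's history (behind): {02abec2, b1b9aae} — 2.

0 ahead, 2 behind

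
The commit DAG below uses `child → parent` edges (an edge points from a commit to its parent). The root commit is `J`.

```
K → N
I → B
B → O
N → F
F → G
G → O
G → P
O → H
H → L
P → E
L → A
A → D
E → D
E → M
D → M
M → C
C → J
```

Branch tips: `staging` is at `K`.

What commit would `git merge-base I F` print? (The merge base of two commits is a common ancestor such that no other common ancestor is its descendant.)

Ancestors of I: {A, B, C, D, H, I, J, L, M, O}.
Ancestors of F: {A, C, D, E, F, G, H, J, L, M, O, P}.
Common ancestors: {A, C, D, H, J, L, M, O}.
Among these, O is not an ancestor of any other common ancestor — it is the merge base.

O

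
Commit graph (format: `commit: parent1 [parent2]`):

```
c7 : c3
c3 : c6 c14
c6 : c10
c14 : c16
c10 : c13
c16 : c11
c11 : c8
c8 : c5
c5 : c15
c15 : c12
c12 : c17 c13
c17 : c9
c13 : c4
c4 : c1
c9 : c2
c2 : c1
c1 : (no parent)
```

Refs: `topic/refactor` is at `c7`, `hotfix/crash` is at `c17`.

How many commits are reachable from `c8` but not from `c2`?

Reachable from c8: {c1, c12, c13, c15, c17, c2, c4, c5, c8, c9}.
Reachable from c2: {c1, c2}.
In c8's history but not c2's: {c12, c13, c15, c17, c4, c5, c8, c9} — 8 commits.

8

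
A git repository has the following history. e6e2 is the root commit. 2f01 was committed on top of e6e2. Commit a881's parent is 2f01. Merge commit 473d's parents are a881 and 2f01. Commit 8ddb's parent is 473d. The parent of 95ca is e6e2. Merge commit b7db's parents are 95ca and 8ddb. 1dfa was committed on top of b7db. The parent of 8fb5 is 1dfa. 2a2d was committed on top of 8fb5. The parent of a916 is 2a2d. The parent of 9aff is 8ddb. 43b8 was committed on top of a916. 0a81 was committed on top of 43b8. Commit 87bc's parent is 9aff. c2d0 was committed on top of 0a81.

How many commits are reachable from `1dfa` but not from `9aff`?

Reachable from 1dfa: {1dfa, 2f01, 473d, 8ddb, 95ca, a881, b7db, e6e2}.
Reachable from 9aff: {2f01, 473d, 8ddb, 9aff, a881, e6e2}.
In 1dfa's history but not 9aff's: {1dfa, 95ca, b7db} — 3 commits.

3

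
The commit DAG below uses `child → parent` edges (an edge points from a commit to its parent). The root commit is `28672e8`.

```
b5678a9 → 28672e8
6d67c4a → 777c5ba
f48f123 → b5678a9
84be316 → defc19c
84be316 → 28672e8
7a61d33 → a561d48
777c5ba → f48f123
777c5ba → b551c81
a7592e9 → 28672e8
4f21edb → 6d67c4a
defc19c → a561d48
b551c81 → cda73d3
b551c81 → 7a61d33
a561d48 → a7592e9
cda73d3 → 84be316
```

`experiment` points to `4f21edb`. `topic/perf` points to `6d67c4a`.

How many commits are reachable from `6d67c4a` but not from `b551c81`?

Reachable from 6d67c4a: {28672e8, 6d67c4a, 777c5ba, 7a61d33, 84be316, a561d48, a7592e9, b551c81, b5678a9, cda73d3, defc19c, f48f123}.
Reachable from b551c81: {28672e8, 7a61d33, 84be316, a561d48, a7592e9, b551c81, cda73d3, defc19c}.
In 6d67c4a's history but not b551c81's: {6d67c4a, 777c5ba, b5678a9, f48f123} — 4 commits.

4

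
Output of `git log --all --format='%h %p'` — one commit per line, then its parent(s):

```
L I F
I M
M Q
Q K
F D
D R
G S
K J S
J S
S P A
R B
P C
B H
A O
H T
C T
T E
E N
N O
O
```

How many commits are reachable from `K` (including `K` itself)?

10

Walking parent pointers from K: reachable set = {A, C, E, J, K, N, O, P, S, T}.
That is 10 commits.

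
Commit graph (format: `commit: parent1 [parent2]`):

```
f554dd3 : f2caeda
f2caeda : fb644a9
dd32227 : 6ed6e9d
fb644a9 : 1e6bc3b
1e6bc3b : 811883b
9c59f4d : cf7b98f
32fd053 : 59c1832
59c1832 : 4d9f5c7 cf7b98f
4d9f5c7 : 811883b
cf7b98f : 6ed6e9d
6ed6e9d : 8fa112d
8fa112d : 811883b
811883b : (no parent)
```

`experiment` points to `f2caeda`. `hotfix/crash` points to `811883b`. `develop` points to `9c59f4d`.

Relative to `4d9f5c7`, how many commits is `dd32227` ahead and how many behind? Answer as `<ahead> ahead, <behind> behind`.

3 ahead, 1 behind

Reachable from dd32227: {6ed6e9d, 811883b, 8fa112d, dd32227}.
Reachable from 4d9f5c7: {4d9f5c7, 811883b}.
Only in dd32227's history (ahead): {6ed6e9d, 8fa112d, dd32227} — 3.
Only in 4d9f5c7's history (behind): {4d9f5c7} — 1.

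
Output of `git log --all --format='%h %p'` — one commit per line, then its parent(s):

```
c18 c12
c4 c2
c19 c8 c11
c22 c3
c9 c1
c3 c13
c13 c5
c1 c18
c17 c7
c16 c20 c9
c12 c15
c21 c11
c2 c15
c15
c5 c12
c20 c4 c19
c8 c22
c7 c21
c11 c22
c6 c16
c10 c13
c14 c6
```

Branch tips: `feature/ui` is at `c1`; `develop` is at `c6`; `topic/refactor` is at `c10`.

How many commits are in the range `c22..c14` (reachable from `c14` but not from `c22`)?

12

Reachable from c14: {c1, c11, c12, c13, c14, c15, c16, c18, c19, c2, c20, c22, c3, c4, c5, c6, c8, c9}.
Reachable from c22: {c12, c13, c15, c22, c3, c5}.
In c14's history but not c22's: {c1, c11, c14, c16, c18, c19, c2, c20, c4, c6, c8, c9} — 12 commits.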